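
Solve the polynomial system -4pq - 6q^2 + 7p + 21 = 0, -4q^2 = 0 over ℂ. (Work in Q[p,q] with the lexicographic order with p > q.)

{(-3, 0)}

Compute a lex Gröbner basis by Buchberger's algorithm.
f_1 = -4pq + 7p - 6q^2 + 21, LT = pq.
f_2 = -4q^2, LT = q^2.

S(f_1,f_2): lcm = pq^2. S = -7/4pq + 3/2q^3 - 21/4q.
  leading term pq: subtract (7/16)·f_1 from -7/4pq + 3/2q^3 - 21/4q → -49/16p + 3/2q^3 + 21/8q^2 - 21/4q - 147/16
  leading term p: no divisor's leading term divides it; move -49/16p to the remainder.
  leading term q^3: subtract (-3/8q)·f_2 from 3/2q^3 + 21/8q^2 - 21/4q - 147/16 → 21/8q^2 - 21/4q - 147/16
  leading term q^2: subtract (-21/32)·f_2 from 21/8q^2 - 21/4q - 147/16 → -21/4q - 147/16
  leading term q: no divisor's leading term divides it; move -21/4q to the remainder.
  leading term 1: no divisor's leading term divides it; move -147/16 to the remainder.
  remainder -49/16p - 21/4q - 147/16 ≠ 0; add h_3 = -49/16p - 21/4q - 147/16 to the basis.

The other S-polynomials (S(f_1,h_3), S(f_2,h_3)) all reduce to 0 modulo the current basis, so we have a Gröbner basis.
Inter-reduce: drop elements whose leading term is divisible by another's, tail-reduce, and make monic.
Reduced Gröbner basis: {p + 12/7q + 3, q^2}.

The lex basis is triangular: the last element involves only q. Solving q^2 = 0 gives q ∈ {0}; substituting each value into the earlier elements determines the remaining variables.
  q = 0: the earlier basis element becomes p + 3 = 0, giving p = -3 — point (-3, 0).
Substituting each solution back into the original system confirms all equations vanish.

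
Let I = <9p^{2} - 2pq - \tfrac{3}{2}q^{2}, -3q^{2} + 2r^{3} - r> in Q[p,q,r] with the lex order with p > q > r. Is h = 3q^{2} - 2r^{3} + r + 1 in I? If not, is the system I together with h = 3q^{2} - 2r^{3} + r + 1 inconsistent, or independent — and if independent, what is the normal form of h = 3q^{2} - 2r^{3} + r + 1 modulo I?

First compute the reduced Gröbner basis of I by Buchberger's algorithm.
f_1 = 9p^{2} - 2pq - \tfrac{3}{2}q^{2}, LT = p^{2}.
f_2 = -3q^{2} + 2r^{3} - r, LT = q^{2}.

The S-polynomials (S(f_1,f_2)) all reduce to 0 modulo the current basis, so we have a Gröbner basis.
Inter-reduce: drop elements whose leading term is divisible by another's, tail-reduce, and make monic.
Reduced Gröbner basis: {p^{2} - \tfrac{2}{9}pq - \tfrac{1}{9}r^{3} + \tfrac{1}{18}r, q^{2} - \tfrac{2}{3}r^{3} + \tfrac{1}{3}r}.
Label its elements g_1 = p^{2} - \tfrac{2}{9}pq - \tfrac{1}{9}r^{3} + \tfrac{1}{18}r, g_2 = q^{2} - \tfrac{2}{3}r^{3} + \tfrac{1}{3}r.

Reduce h = 3q^{2} - 2r^{3} + r + 1 modulo G:
  leading term q^{2}: subtract (3)·g_2 from 3q^{2} - 2r^{3} + r + 1 → 1
  leading term 1: no divisor's leading term divides it; move 1 to the remainder.
  normal form = 1.
The normal form is nonzero, so h ∉ I. Since h minus its normal form lies in I, I + (h) = I + (n) where n = 1; decide whether this ideal is the whole ring.
Here n = 1 is a nonzero constant, hence a unit: 1 ∈ I + (h), the Gröbner basis of I + (h) is {1}, and the enlarged system has no common solution — adjoining h is inconsistent.

The remainder on division by a Gröbner basis is unique — it is the normal form.

Adjoining 3q^{2} - 2r^{3} + r + 1 makes the ideal the whole ring: the system is inconsistent.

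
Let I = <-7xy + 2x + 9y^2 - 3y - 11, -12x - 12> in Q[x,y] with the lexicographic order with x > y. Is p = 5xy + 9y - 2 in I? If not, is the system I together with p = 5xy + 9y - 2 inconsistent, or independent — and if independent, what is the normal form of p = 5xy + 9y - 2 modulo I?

First compute the reduced Gröbner basis of I by Buchberger's algorithm.
f_1 = -7xy + 2x + 9y^2 - 3y - 11, LT = xy.
f_2 = -12x - 12, LT = x.

S(f_1,f_2): lcm = xy. S = -2/7x - 9/7y^2 - 4/7y + 11/7.
  reduce S modulo (f_1, f_2):
  remainder -9/7y^2 - 4/7y + 13/7 ≠ 0; add h_3 = -9/7y^2 - 4/7y + 13/7 to the basis.

The other S-polynomials (S(f_1,h_3), S(f_2,h_3)) all reduce to 0 modulo the current basis, so we have a Gröbner basis.
Inter-reduce: drop elements whose leading term is divisible by another's, tail-reduce, and make monic.
Reduced Gröbner basis: {x + 1, y^2 + 4/9y - 13/9}.
Label its elements g_1 = x + 1, g_2 = y^2 + 4/9y - 13/9.

Reduce p = 5xy + 9y - 2 modulo G:
  leading term xy: subtract (5y)·g_1 from 5xy + 9y - 2 → 4y - 2
  leading term y: no divisor's leading term divides it; move 4y to the remainder.
  leading term 1: no divisor's leading term divides it; move -2 to the remainder.
  normal form = 4y - 2.
The normal form is nonzero, so p ∉ I. Since p minus its normal form lies in I, I + (p) = I + (r) where r = 4y - 2; decide whether this ideal is the whole ring.
Run Buchberger on G together with r (pairs among the g_i already reduce to 0 since G is a Gröbner basis):
g_1 = x + 1, LT = x.
g_2 = y^2 + 4/9y - 13/9, LT = y^2.
r = 4y - 2, LT = y.

S(g_2,r): lcm = y^2. S = 17/18y - 13/9.
  reduce S modulo (g_1, g_2, r):
  remainder -35/36 ≠ 0; add m_4 = -35/36 to the basis.

The other S-polynomials (S(g_1,g_2), S(g_1,r), S(g_1,m_4), S(g_2,m_4), S(r,m_4)) all reduce to 0 modulo the current basis, so we have a Gröbner basis.
Inter-reduce: drop elements whose leading term is divisible by another's, tail-reduce, and make monic.
Reduced Gröbner basis: {1}.
The reduced Gröbner basis of I + (p) is {1}: the ideal is the whole ring, so the enlarged system has no common solution — adjoining p is inconsistent.

Adjoining 5xy + 9y - 2 makes the ideal the whole ring: the system is inconsistent.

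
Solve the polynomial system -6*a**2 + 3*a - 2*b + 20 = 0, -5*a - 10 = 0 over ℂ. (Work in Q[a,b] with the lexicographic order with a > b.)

{(-2, -5)}

Compute a lex Gröbner basis by Buchberger's algorithm.
f_1 = -6*a**2 + 3*a - 2*b + 20, LT = a**2.
f_2 = -5*a - 10, LT = a.

S(f_1,f_2): lcm = a**2. S = -5/2*a + 1/3*b - 10/3.
  reduce S modulo (f_1, f_2):
  remainder 1/3*b + 5/3 ≠ 0; add h_3 = 1/3*b + 5/3 to the basis.

The other S-polynomials (S(f_1,h_3), S(f_2,h_3)) all reduce to 0 modulo the current basis, so we have a Gröbner basis.
Inter-reduce: drop elements whose leading term is divisible by another's, tail-reduce, and make monic.
Reduced Gröbner basis: {a + 2, b + 5}.

From the last basis element, b + 5 = 0, so b takes values in {-5}. Each choice, substituted upward through the basis, yields the corresponding point(s) of the solution set.
  b = -5: the earlier basis element becomes a + 2 = 0, giving a = -2 — point (-2, -5).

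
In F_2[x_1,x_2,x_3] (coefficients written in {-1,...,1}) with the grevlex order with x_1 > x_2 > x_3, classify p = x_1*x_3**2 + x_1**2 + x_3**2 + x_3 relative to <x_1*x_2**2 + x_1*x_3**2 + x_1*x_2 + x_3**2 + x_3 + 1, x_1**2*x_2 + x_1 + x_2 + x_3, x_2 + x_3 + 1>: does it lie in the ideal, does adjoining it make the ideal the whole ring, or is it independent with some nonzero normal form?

x_1*x_3**2 + x_1**2 + x_3**2 + x_3 lies in I (it reduces to 0).

First compute the reduced Gröbner basis of I by Buchberger's algorithm.
f_1 = x_1*x_2**2 + x_1*x_3**2 + x_1*x_2 + x_3**2 + x_3 + 1, LT = x_1*x_2**2.
f_2 = x_1**2*x_2 + x_1 + x_2 + x_3, LT = x_1**2*x_2.
f_3 = x_2 + x_3 + 1, LT = x_2.

S(f_1,f_2): lcm = x_1**2*x_2**2. S = x_1**2*x_3**2 + x_1**2*x_2 + x_1*x_3**2 + x_1*x_2 + x_2**2 + x_1*x_3 + x_2*x_3 + x_1.
  leading term x_1**2*x_3**2: no divisor's leading term divides it; move x_1**2*x_3**2 to the remainder.
  leading term x_1**2*x_2: subtract (1)·f_2 from x_1**2*x_2 + x_1*x_3**2 + x_1*x_2 + x_2**2 + x_1*x_3 + x_2*x_3 + x_1 → x_1*x_3**2 + x_1*x_2 + x_2**2 + x_1*x_3 + x_2*x_3 + x_2 + x_3
  leading term x_1*x_3**2: no divisor's leading term divides it; move x_1*x_3**2 to the remainder.
  leading term x_1*x_2: subtract (x_1)·f_3 from x_1*x_2 + x_2**2 + x_1*x_3 + x_2*x_3 + x_2 + x_3 → x_2**2 + x_2*x_3 + x_1 + x_2 + x_3
  leading term x_2**2: subtract (x_2)·f_3 from x_2**2 + x_2*x_3 + x_1 + x_2 + x_3 → x_1 + x_3
  leading term x_1: no divisor's leading term divides it; move x_1 to the remainder.
  leading term x_3: no divisor's leading term divides it; move x_3 to the remainder.
  remainder x_1**2*x_3**2 + x_1*x_3**2 + x_1 + x_3 ≠ 0; add h_4 = x_1**2*x_3**2 + x_1*x_3**2 + x_1 + x_3 to the basis.

S(f_1,f_3): lcm = x_1*x_2**2. S = x_1*x_2*x_3 + x_1*x_3**2 + x_3**2 + x_3 + 1.
  leading term x_1*x_2*x_3: subtract (x_1*x_3)·f_3 from x_1*x_2*x_3 + x_1*x_3**2 + x_3**2 + x_3 + 1 → x_1*x_3 + x_3**2 + x_3 + 1
  leading term x_1*x_3: no divisor's leading term divides it; move x_1*x_3 to the remainder.
  leading term x_3**2: no divisor's leading term divides it; move x_3**2 to the remainder.
  leading term x_3: no divisor's leading term divides it; move x_3 to the remainder.
  leading term 1: no divisor's leading term divides it; move 1 to the remainder.
  remainder x_1*x_3 + x_3**2 + x_3 + 1 ≠ 0; add h_5 = x_1*x_3 + x_3**2 + x_3 + 1 to the basis.

S(f_2,f_3): lcm = x_1**2*x_2. S = x_1**2*x_3 + x_1**2 + x_1 + x_2 + x_3.
  leading term x_1**2*x_3: subtract (x_1)·h_5 from x_1**2*x_3 + x_1**2 + x_1 + x_2 + x_3 → x_1*x_3**2 + x_1**2 + x_1*x_3 + x_2 + x_3
  leading term x_1*x_3**2: subtract (x_3)·h_5 from x_1*x_3**2 + x_1**2 + x_1*x_3 + x_2 + x_3 → x_3**3 + x_1**2 + x_1*x_3 + x_3**2 + x_2
  leading term x_3**3: no divisor's leading term divides it; move x_3**3 to the remainder.
  leading term x_1**2: no divisor's leading term divides it; move x_1**2 to the remainder.
  leading term x_1*x_3: subtract (1)·h_5 from x_1*x_3 + x_3**2 + x_2 → x_2 + x_3 + 1
  leading term x_2: subtract (1)·f_3 from x_2 + x_3 + 1 → 0
  remainder x_3**3 + x_1**2 ≠ 0; add h_6 = x_3**3 + x_1**2 to the basis.

S(h_4,h_6): lcm = x_1**2*x_3**3. S = x_1**4 + x_1*x_3**3 + x_1*x_3 + x_3**2.
  leading term x_1**4: no divisor's leading term divides it; move x_1**4 to the remainder.
  leading term x_1*x_3**3: subtract (x_3**2)·h_5 from x_1*x_3**3 + x_1*x_3 + x_3**2 → x_3**4 + x_3**3 + x_1*x_3
  leading term x_3**4: subtract (x_3)·h_6 from x_3**4 + x_3**3 + x_1*x_3 → x_1**2*x_3 + x_3**3 + x_1*x_3
  leading term x_1**2*x_3: subtract (x_1)·h_5 from x_1**2*x_3 + x_3**3 + x_1*x_3 → x_1*x_3**2 + x_3**3 + x_1
  leading term x_1*x_3**2: subtract (x_3)·h_5 from x_1*x_3**2 + x_3**3 + x_1 → x_3**2 + x_1 + x_3
  leading term x_3**2: no divisor's leading term divides it; move x_3**2 to the remainder.
  leading term x_1: no divisor's leading term divides it; move x_1 to the remainder.
  leading term x_3: no divisor's leading term divides it; move x_3 to the remainder.
  remainder x_1**4 + x_3**2 + x_1 + x_3 ≠ 0; add h_7 = x_1**4 + x_3**2 + x_1 + x_3 to the basis.

S(h_5,h_6): lcm = x_1*x_3**3. S = x_3**4 + x_1**3 + x_3**3 + x_3**2.
  leading term x_3**4: subtract (x_3)·h_6 from x_3**4 + x_1**3 + x_3**3 + x_3**2 → x_1**3 + x_1**2*x_3 + x_3**3 + x_3**2
  leading term x_1**3: no divisor's leading term divides it; move x_1**3 to the remainder.
  leading term x_1**2*x_3: subtract (x_1)·h_5 from x_1**2*x_3 + x_3**3 + x_3**2 → x_1*x_3**2 + x_3**3 + x_1*x_3 + x_3**2 + x_1
  leading term x_1*x_3**2: subtract (x_3)·h_5 from x_1*x_3**2 + x_3**3 + x_1*x_3 + x_3**2 + x_1 → x_1*x_3 + x_1 + x_3
  leading term x_1*x_3: subtract (1)·h_5 from x_1*x_3 + x_1 + x_3 → x_3**2 + x_1 + 1
  leading term x_3**2: no divisor's leading term divides it; move x_3**2 to the remainder.
  leading term x_1: no divisor's leading term divides it; move x_1 to the remainder.
  leading term 1: no divisor's leading term divides it; move 1 to the remainder.
  remainder x_1**3 + x_3**2 + x_1 + 1 ≠ 0; add h_8 = x_1**3 + x_3**2 + x_1 + 1 to the basis.

The other S-polynomials (S(f_1,h_4), S(f_2,h_4), S(f_3,h_4), S(f_1,h_5), S(f_2,h_5), S(f_3,h_5), S(h_4,h_5), S(f_1,h_6), S(f_2,h_6), S(f_3,h_6), S(f_1,h_7), S(f_2,h_7), S(f_3,h_7), S(h_4,h_7), S(h_5,h_7), S(h_6,h_7), S(f_1,h_8), S(f_2,h_8), S(f_3,h_8), S(h_4,h_8), S(h_5,h_8), S(h_6,h_8), S(h_7,h_8)) all reduce to 0 modulo the current basis, so we have a Gröbner basis.
Inter-reduce: drop elements whose leading term is divisible by another's, tail-reduce, and make monic.
Reduced Gröbner basis: {x_1**3 + x_3**2 + x_1 + 1, x_3**3 + x_1**2, x_1*x_3 + x_3**2 + x_3 + 1, x_2 + x_3 + 1}.
Label its elements g_1 = x_1**3 + x_3**2 + x_1 + 1, g_2 = x_3**3 + x_1**2, g_3 = x_1*x_3 + x_3**2 + x_3 + 1, g_4 = x_2 + x_3 + 1.

Reduce p = x_1*x_3**2 + x_1**2 + x_3**2 + x_3 modulo G:
  leading term x_1*x_3**2: subtract (x_3)·g_3 from x_1*x_3**2 + x_1**2 + x_3**2 + x_3 → x_3**3 + x_1**2
  leading term x_3**3: subtract (1)·g_2 from x_3**3 + x_1**2 → 0
  normal form = 0.
Since the normal form is 0, p ∈ I.

Ideal membership is decidable via reduction modulo a Gröbner basis.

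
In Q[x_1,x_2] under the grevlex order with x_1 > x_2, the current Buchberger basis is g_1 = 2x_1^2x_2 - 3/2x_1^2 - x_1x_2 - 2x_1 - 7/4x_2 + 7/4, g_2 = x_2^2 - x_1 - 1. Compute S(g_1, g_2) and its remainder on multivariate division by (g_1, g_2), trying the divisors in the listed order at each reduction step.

S(g_1, g_2) = x_1^3 - 3/4x_1^2x_2 - 1/2x_1x_2^2 + x_1^2 - x_1x_2 - 7/8x_2^2 + 7/8x_2; remainder on division = x_1^3 - 1/16x_1^2 - 11/8x_1x_2 - 17/8x_1 + 7/32x_2 - 7/32.

lcm(LM(g_1), LM(g_2)) = x_1^2x_2^2.
S = (lcm/LT(g_1))·g_1 − (lcm/LT(g_2))·g_2 = x_1^3 - 3/4x_1^2x_2 - 1/2x_1x_2^2 + x_1^2 - x_1x_2 - 7/8x_2^2 + 7/8x_2.
Reduce S modulo (g_1, g_2) in that order:
  leading term x_1^3: no divisor's leading term divides it; move x_1^3 to the remainder.
  leading term x_1^2x_2: subtract (-3/8)·g_1 from -3/4x_1^2x_2 - 1/2x_1x_2^2 + x_1^2 - x_1x_2 - 7/8x_2^2 + 7/8x_2 → -1/2x_1x_2^2 + 7/16x_1^2 - 11/8x_1x_2 - 7/8x_2^2 - 3/4x_1 + 7/32x_2 + 21/32
  leading term x_1x_2^2: subtract (-1/2x_1)·g_2 from -1/2x_1x_2^2 + 7/16x_1^2 - 11/8x_1x_2 - 7/8x_2^2 - 3/4x_1 + 7/32x_2 + 21/32 → -1/16x_1^2 - 11/8x_1x_2 - 7/8x_2^2 - 5/4x_1 + 7/32x_2 + 21/32
  leading term x_1^2: no divisor's leading term divides it; move -1/16x_1^2 to the remainder.
  leading term x_1x_2: no divisor's leading term divides it; move -11/8x_1x_2 to the remainder.
  leading term x_2^2: subtract (-7/8)·g_2 from -7/8x_2^2 - 5/4x_1 + 7/32x_2 + 21/32 → -17/8x_1 + 7/32x_2 - 7/32
  leading term x_1: no divisor's leading term divides it; move -17/8x_1 to the remainder.
  leading term x_2: no divisor's leading term divides it; move 7/32x_2 to the remainder.
  leading term 1: no divisor's leading term divides it; move -7/32 to the remainder.
The remainder x_1^3 - 1/16x_1^2 - 11/8x_1x_2 - 17/8x_1 + 7/32x_2 - 7/32 is nonzero, so it would be added as the next basis element.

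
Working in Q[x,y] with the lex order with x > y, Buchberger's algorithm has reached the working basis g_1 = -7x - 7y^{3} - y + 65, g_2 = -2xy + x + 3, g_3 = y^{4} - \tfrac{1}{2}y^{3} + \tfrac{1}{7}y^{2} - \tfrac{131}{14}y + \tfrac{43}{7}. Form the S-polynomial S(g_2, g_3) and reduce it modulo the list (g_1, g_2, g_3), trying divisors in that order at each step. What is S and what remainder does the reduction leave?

S(g_2, g_3) = -\tfrac{1}{7}xy^{2} + \tfrac{131}{14}xy - \tfrac{43}{7}x - \tfrac{3}{2}y^{3}; remainder on division = 0.

lcm(LM(g_2), LM(g_3)) = xy^{4}.
S = (lcm/LT(g_2))·g_2 − (lcm/LT(g_3))·g_3 = -\tfrac{1}{7}xy^{2} + \tfrac{131}{14}xy - \tfrac{43}{7}x - \tfrac{3}{2}y^{3}.
Reduce S modulo (g_1, g_2, g_3) in that order:
  leading term xy^{2}: subtract (\tfrac{1}{49}y^{2})·g_1 from -\tfrac{1}{7}xy^{2} + \tfrac{131}{14}xy - \tfrac{43}{7}x - \tfrac{3}{2}y^{3} → \tfrac{131}{14}xy - \tfrac{43}{7}x + \tfrac{1}{7}y^{5} - \tfrac{145}{98}y^{3} - \tfrac{65}{49}y^{2}
  leading term xy: subtract (-\tfrac{131}{98}y)·g_1 from \tfrac{131}{14}xy - \tfrac{43}{7}x + \tfrac{1}{7}y^{5} - \tfrac{145}{98}y^{3} - \tfrac{65}{49}y^{2} → -\tfrac{43}{7}x + \tfrac{1}{7}y^{5} - \tfrac{131}{14}y^{4} - \tfrac{145}{98}y^{3} - \tfrac{261}{98}y^{2} + \tfrac{8515}{98}y
  leading term x: subtract (\tfrac{43}{49})·g_1 from -\tfrac{43}{7}x + \tfrac{1}{7}y^{5} - \tfrac{131}{14}y^{4} - \tfrac{145}{98}y^{3} - \tfrac{261}{98}y^{2} + \tfrac{8515}{98}y → \tfrac{1}{7}y^{5} - \tfrac{131}{14}y^{4} + \tfrac{457}{98}y^{3} - \tfrac{261}{98}y^{2} + \tfrac{8601}{98}y - \tfrac{2795}{49}
  leading term y^{5}: subtract (\tfrac{1}{7}y)·g_3 from \tfrac{1}{7}y^{5} - \tfrac{131}{14}y^{4} + \tfrac{457}{98}y^{3} - \tfrac{261}{98}y^{2} + \tfrac{8601}{98}y - \tfrac{2795}{49} → -\tfrac{65}{7}y^{4} + \tfrac{65}{14}y^{3} - \tfrac{65}{49}y^{2} + \tfrac{8515}{98}y - \tfrac{2795}{49}
  leading term y^{4}: subtract (-\tfrac{65}{7})·g_3 from -\tfrac{65}{7}y^{4} + \tfrac{65}{14}y^{3} - \tfrac{65}{49}y^{2} + \tfrac{8515}{98}y - \tfrac{2795}{49} → 0
The remainder is 0, so this S-polynomial contributes no new basis element.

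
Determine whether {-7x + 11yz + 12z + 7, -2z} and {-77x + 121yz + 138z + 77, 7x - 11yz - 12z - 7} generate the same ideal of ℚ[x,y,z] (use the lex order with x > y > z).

Yes, the ideals are equal.

Two ideals are equal iff their reduced Gröbner bases coincide (the reduced basis is unique for a fixed ordering).
Buchberger on the first generating set:
f_1 = -7x + 11yz + 12z + 7, LT = x.
f_2 = -2z, LT = z.

The S-polynomials (S(f_1,f_2)) all reduce to 0 modulo the current basis, so we have a Gröbner basis.
Inter-reduce: drop elements whose leading term is divisible by another's, tail-reduce, and make monic.
Reduced Gröbner basis: {x - 1, z}.

Buchberger on the second generating set:
h_1 = -77x + 121yz + 138z + 77, LT = x.
h_2 = 7x - 11yz - 12z - 7, LT = x.

S(h_1,h_2): lcm = x. S = -6/77z.
  leading term z: no divisor's leading term divides it; move -6/77z to the remainder.
  remainder -6/77z ≠ 0; add k_3 = -6/77z to the basis.

The other S-polynomials (S(h_1,k_3), S(h_2,k_3)) all reduce to 0 modulo the current basis, so we have a Gröbner basis.
Inter-reduce: drop elements whose leading term is divisible by another's, tail-reduce, and make monic.
Reduced Gröbner basis: {x - 1, z}.

The two bases agree; hence the ideals are identical.
The choice of monomial ordering does not affect the verdict — as long as both bases are computed under the same ordering, their equality decides ideal equality.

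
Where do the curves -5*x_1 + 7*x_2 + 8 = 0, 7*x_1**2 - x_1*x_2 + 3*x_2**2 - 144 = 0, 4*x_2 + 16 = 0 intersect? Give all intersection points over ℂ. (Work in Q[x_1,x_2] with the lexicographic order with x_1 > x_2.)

{(-4, -4)}

Compute a lex Gröbner basis by Buchberger's algorithm.
f_1 = -5*x_1 + 7*x_2 + 8, LT = x_1.
f_2 = 7*x_1**2 - x_1*x_2 + 3*x_2**2 - 144, LT = x_1**2.
f_3 = 4*x_2 + 16, LT = x_2.

The S-polynomials (S(f_1,f_2), S(f_1,f_3), S(f_2,f_3)) all reduce to 0 modulo the current basis, so we have a Gröbner basis.
Inter-reduce: drop elements whose leading term is divisible by another's, tail-reduce, and make monic.
Reduced Gröbner basis: {x_1 + 4, x_2 + 4}.

A lex Gröbner basis eliminates variables successively. Here x_2 + 4 depends only on x_2, with roots {-4}; lifting each root through the earlier basis elements recovers the full solutions.
  x_2 = -4: the earlier basis element becomes x_1 + 4 = 0, giving x_1 = -4 — point (-4, -4).
Each listed point satisfies every original equation (direct substitution).
Zero-dimensionality of the ideal guarantees finitely many solutions over ℂ.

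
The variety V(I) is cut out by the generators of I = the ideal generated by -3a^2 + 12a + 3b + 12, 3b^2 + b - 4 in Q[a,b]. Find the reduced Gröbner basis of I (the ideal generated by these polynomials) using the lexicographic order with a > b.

G = {a^2 - 4a - b - 4, b^2 + 1/3b - 4/3}

Buchberger's algorithm terminates because the ascending chain of leading-term ideals stabilizes.

f_1 = -3a^2 + 12a + 3b + 12, LT = a^2.
f_2 = 3b^2 + b - 4, LT = b^2.

The S-polynomials (S(f_1,f_2)) all reduce to 0 modulo the current basis, so we have a Gröbner basis.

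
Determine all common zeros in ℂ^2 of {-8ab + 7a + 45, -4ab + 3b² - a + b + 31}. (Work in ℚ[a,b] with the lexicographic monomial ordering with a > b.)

{(5, 2), (-77/64 + sqrt(11351)*I/64, -35/48 - sqrt(11351)*I/48), (-77/64 - sqrt(11351)*I/64, -35/48 + sqrt(11351)*I/48)}

Compute a lex Gröbner basis by Buchberger's algorithm.
f_1 = -8ab + 7a + 45, LT = ab.
f_2 = -4ab - a + 3b² + b + 31, LT = ab.

S(f_1,f_2): lcm = ab. S = -9/8a + ¾b² + ¼b + 17/8.
  leading term a: no divisor's leading term divides it; move -9/8a to the remainder.
  leading term b²: no divisor's leading term divides it; move ¾b² to the remainder.
  leading term b: no divisor's leading term divides it; move ¼b to the remainder.
  leading term 1: no divisor's leading term divides it; move 17/8 to the remainder.
  remainder -9/8a + ¾b² + ¼b + 17/8 ≠ 0; add h_3 = -9/8a + ¾b² + ¼b + 17/8 to the basis.

S(f_1,h_3): lcm = ab. S = -⅞a + ⅔b³ + 2/9b² + 17/9b - 45/8.
  leading term a: subtract (7/9)·h_3 from -⅞a + ⅔b³ + 2/9b² + 17/9b - 45/8 → ⅔b³ - 13/36b² + 61/36b - 131/18
  leading term b³: no divisor's leading term divides it; move ⅔b³ to the remainder.
  leading term b²: no divisor's leading term divides it; move -13/36b² to the remainder.
  leading term b: no divisor's leading term divides it; move 61/36b to the remainder.
  leading term 1: no divisor's leading term divides it; move -131/18 to the remainder.
  remainder ⅔b³ - 13/36b² + 61/36b - 131/18 ≠ 0; add h_4 = ⅔b³ - 13/36b² + 61/36b - 131/18 to the basis.

The other S-polynomials (S(f_2,h_3), S(f_1,h_4), S(f_2,h_4), S(h_3,h_4)) all reduce to 0 modulo the current basis, so we have a Gröbner basis.
Inter-reduce: drop elements whose leading term is divisible by another's, tail-reduce, and make monic.
Reduced Gröbner basis: {a - ⅔b² - 2/9b - 17/9, b³ - 13/24b² + 61/24b - 131/12}.

From the last basis element, b³ - 13/24b² + 61/24b - 131/12 = 0, so b takes values in {2, -35/48 - sqrt(11351)*I/48, -35/48 + sqrt(11351)*I/48}. Each choice, substituted upward through the basis, yields the corresponding point(s) of the solution set.
  b = 2: the earlier basis element becomes a - 5 = 0, giving a = 5 — point (5, 2).
  b = -35/48 - sqrt(11351)*I/48: the earlier basis element becomes a + 77/64 - sqrt(11351)*I/64 = 0, giving a = -77/64 + sqrt(11351)*I/64 — point (-77/64 + sqrt(11351)*I/64, -35/48 - sqrt(11351)*I/48).
  b = -35/48 + sqrt(11351)*I/48: the earlier basis element becomes a + 77/64 + sqrt(11351)*I/64 = 0, giving a = -77/64 - sqrt(11351)*I/64 — point (-77/64 - sqrt(11351)*I/64, -35/48 + sqrt(11351)*I/48).
Each listed point satisfies every original equation (direct substitution).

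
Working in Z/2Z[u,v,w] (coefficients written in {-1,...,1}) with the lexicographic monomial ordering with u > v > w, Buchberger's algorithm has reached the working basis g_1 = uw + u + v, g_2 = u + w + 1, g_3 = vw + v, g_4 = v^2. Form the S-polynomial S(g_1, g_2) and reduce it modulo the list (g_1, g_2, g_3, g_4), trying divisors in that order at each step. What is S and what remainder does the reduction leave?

S(g_1, g_2) = u + v + w^2 + w; remainder on division = v + w^2 + 1.

lcm(LM(g_1), LM(g_2)) = uw.
S = (lcm/LT(g_1))·g_1 − (lcm/LT(g_2))·g_2 = u + v + w^2 + w.
Reduce S modulo (g_1, g_2, g_3, g_4) in that order:
  leading term u: subtract (1)·g_2 from u + v + w^2 + w → v + w^2 + 1
  leading term v: no divisor's leading term divides it; move v to the remainder.
  leading term w^2: no divisor's leading term divides it; move w^2 to the remainder.
  leading term 1: no divisor's leading term divides it; move 1 to the remainder.
The remainder v + w^2 + 1 is nonzero, so it would be added as the next basis element.
An S-polynomial is built so that the two leading terms cancel; whether anything survives reduction is exactly the Gröbner-basis criterion.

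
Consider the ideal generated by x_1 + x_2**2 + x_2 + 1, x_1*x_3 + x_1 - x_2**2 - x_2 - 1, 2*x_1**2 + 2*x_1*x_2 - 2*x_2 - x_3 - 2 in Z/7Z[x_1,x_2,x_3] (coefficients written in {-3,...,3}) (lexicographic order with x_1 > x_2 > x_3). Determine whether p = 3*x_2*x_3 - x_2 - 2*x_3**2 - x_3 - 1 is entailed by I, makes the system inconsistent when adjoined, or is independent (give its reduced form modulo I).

3*x_2*x_3 - x_2 - 2*x_3**2 - x_3 - 1 lies in I (it reduces to 0).

First compute the reduced Gröbner basis of I by Buchberger's algorithm.
f_1 = x_1 + x_2**2 + x_2 + 1, LT = x_1.
f_2 = x_1*x_3 + x_1 - x_2**2 - x_2 - 1, LT = x_1*x_3.
f_3 = 2*x_1**2 + 2*x_1*x_2 - 2*x_2 - x_3 - 2, LT = x_1**2.

S(f_1,f_2): lcm = x_1*x_3. S = -x_1 + x_2**2*x_3 + x_2**2 + x_2*x_3 + x_2 + x_3 + 1.
  leading term x_1: subtract (-1)·f_1 from -x_1 + x_2**2*x_3 + x_2**2 + x_2*x_3 + x_2 + x_3 + 1 → x_2**2*x_3 + 2*x_2**2 + x_2*x_3 + 2*x_2 + x_3 + 2
  leading term x_2**2*x_3: no divisor's leading term divides it; move x_2**2*x_3 to the remainder.
  leading term x_2**2: no divisor's leading term divides it; move 2*x_2**2 to the remainder.
  leading term x_2*x_3: no divisor's leading term divides it; move x_2*x_3 to the remainder.
  leading term x_2: no divisor's leading term divides it; move 2*x_2 to the remainder.
  leading term x_3: no divisor's leading term divides it; move x_3 to the remainder.
  leading term 1: no divisor's leading term divides it; move 2 to the remainder.
  remainder x_2**2*x_3 + 2*x_2**2 + x_2*x_3 + 2*x_2 + x_3 + 2 ≠ 0; add h_4 = x_2**2*x_3 + 2*x_2**2 + x_2*x_3 + 2*x_2 + x_3 + 2 to the basis.

S(f_1,f_3): lcm = x_1**2. S = x_1*x_2**2 + x_1 + x_2 - 3*x_3 + 1.
  leading term x_1*x_2**2: subtract (x_2**2)·f_1 from x_1*x_2**2 + x_1 + x_2 - 3*x_3 + 1 → x_1 - x_2**4 - x_2**3 - x_2**2 + x_2 - 3*x_3 + 1
  leading term x_1: subtract (1)·f_1 from x_1 - x_2**4 - x_2**3 - x_2**2 + x_2 - 3*x_3 + 1 → -x_2**4 - x_2**3 - 2*x_2**2 - 3*x_3
  leading term x_2**4: no divisor's leading term divides it; move -x_2**4 to the remainder.
  leading term x_2**3: no divisor's leading term divides it; move -x_2**3 to the remainder.
  leading term x_2**2: no divisor's leading term divides it; move -2*x_2**2 to the remainder.
  leading term x_3: no divisor's leading term divides it; move -3*x_3 to the remainder.
  remainder -x_2**4 - x_2**3 - 2*x_2**2 - 3*x_3 ≠ 0; add h_5 = -x_2**4 - x_2**3 - 2*x_2**2 - 3*x_3 to the basis.

S(f_2,f_3): lcm = x_1**2*x_3. S = x_1**2 - x_1*x_2**2 - x_1*x_2*x_3 - x_1*x_2 - x_1 + x_2*x_3 - 3*x_3**2 + x_3.
  leading term x_1**2: subtract (x_1)·f_1 from x_1**2 - x_1*x_2**2 - x_1*x_2*x_3 - x_1*x_2 - x_1 + x_2*x_3 - 3*x_3**2 + x_3 → -2*x_1*x_2**2 - x_1*x_2*x_3 - 2*x_1*x_2 - 2*x_1 + x_2*x_3 - 3*x_3**2 + x_3
  leading term x_1*x_2**2: subtract (-2*x_2**2)·f_1 from -2*x_1*x_2**2 - x_1*x_2*x_3 - 2*x_1*x_2 - 2*x_1 + x_2*x_3 - 3*x_3**2 + x_3 → -x_1*x_2*x_3 - 2*x_1*x_2 - 2*x_1 + 2*x_2**4 + 2*x_2**3 + 2*x_2**2 + x_2*x_3 - 3*x_3**2 + x_3
  leading term x_1*x_2*x_3: subtract (-x_2*x_3)·f_1 from -x_1*x_2*x_3 - 2*x_1*x_2 - 2*x_1 + 2*x_2**4 + 2*x_2**3 + 2*x_2**2 + x_2*x_3 - 3*x_3**2 + x_3 → -2*x_1*x_2 - 2*x_1 + 2*x_2**4 + x_2**3*x_3 + 2*x_2**3 + x_2**2*x_3 + 2*x_2**2 + 2*x_2*x_3 - 3*x_3**2 + x_3
  leading term x_1*x_2: subtract (-2*x_2)·f_1 from -2*x_1*x_2 - 2*x_1 + 2*x_2**4 + x_2**3*x_3 + 2*x_2**3 + x_2**2*x_3 + 2*x_2**2 + 2*x_2*x_3 - 3*x_3**2 + x_3 → -2*x_1 + 2*x_2**4 + x_2**3*x_3 - 3*x_2**3 + x_2**2*x_3 - 3*x_2**2 + 2*x_2*x_3 + 2*x_2 - 3*x_3**2 + x_3
  leading term x_1: subtract (-2)·f_1 from -2*x_1 + 2*x_2**4 + x_2**3*x_3 - 3*x_2**3 + x_2**2*x_3 - 3*x_2**2 + 2*x_2*x_3 + 2*x_2 - 3*x_3**2 + x_3 → 2*x_2**4 + x_2**3*x_3 - 3*x_2**3 + x_2**2*x_3 - x_2**2 + 2*x_2*x_3 - 3*x_2 - 3*x_3**2 + x_3 + 2
  leading term x_2**4: subtract (-2)·h_5 from 2*x_2**4 + x_2**3*x_3 - 3*x_2**3 + x_2**2*x_3 - x_2**2 + 2*x_2*x_3 - 3*x_2 - 3*x_3**2 + x_3 + 2 → x_2**3*x_3 + 2*x_2**3 + x_2**2*x_3 + 2*x_2**2 + 2*x_2*x_3 - 3*x_2 - 3*x_3**2 + 2*x_3 + 2
  leading term x_2**3*x_3: subtract (x_2)·h_4 from x_2**3*x_3 + 2*x_2**3 + x_2**2*x_3 + 2*x_2**2 + 2*x_2*x_3 - 3*x_2 - 3*x_3**2 + 2*x_3 + 2 → x_2*x_3 + 2*x_2 - 3*x_3**2 + 2*x_3 + 2
  leading term x_2*x_3: no divisor's leading term divides it; move x_2*x_3 to the remainder.
  leading term x_2: no divisor's leading term divides it; move 2*x_2 to the remainder.
  leading term x_3**2: no divisor's leading term divides it; move -3*x_3**2 to the remainder.
  leading term x_3: no divisor's leading term divides it; move 2*x_3 to the remainder.
  leading term 1: no divisor's leading term divides it; move 2 to the remainder.
  remainder x_2*x_3 + 2*x_2 - 3*x_3**2 + 2*x_3 + 2 ≠ 0; add h_6 = x_2*x_3 + 2*x_2 - 3*x_3**2 + 2*x_3 + 2 to the basis.

S(h_4,h_6): lcm = x_2**2*x_3. S = 3*x_2*x_3**2 - x_2*x_3 + x_3 + 2.
  leading term x_2*x_3**2: subtract (3*x_3)·h_6 from 3*x_2*x_3**2 - x_2*x_3 + x_3 + 2 → 2*x_3**3 + x_3**2 + 2*x_3 + 2
  leading term x_3**3: no divisor's leading term divides it; move 2*x_3**3 to the remainder.
  leading term x_3**2: no divisor's leading term divides it; move x_3**2 to the remainder.
  leading term x_3: no divisor's leading term divides it; move 2*x_3 to the remainder.
  leading term 1: no divisor's leading term divides it; move 2 to the remainder.
  remainder 2*x_3**3 + x_3**2 + 2*x_3 + 2 ≠ 0; add h_7 = 2*x_3**3 + x_3**2 + 2*x_3 + 2 to the basis.

The other S-polynomials (S(f_1,h_4), S(f_2,h_4), S(f_3,h_4), S(f_1,h_5), S(f_2,h_5), S(f_3,h_5), S(h_4,h_5), S(f_1,h_6), S(f_2,h_6), S(f_3,h_6), S(h_5,h_6), S(f_1,h_7), S(f_2,h_7), S(f_3,h_7), S(h_4,h_7), S(h_5,h_7), S(h_6,h_7)) all reduce to 0 modulo the current basis, so we have a Gröbner basis.
Inter-reduce: drop elements whose leading term is divisible by another's, tail-reduce, and make monic.
Reduced Gröbner basis: {x_1 + x_2**2 + x_2 + 1, x_2**4 + x_2**3 + 2*x_2**2 + 3*x_3, x_2*x_3 + 2*x_2 - 3*x_3**2 + 2*x_3 + 2, x_3**3 - 3*x_3**2 + x_3 + 1}.
Label its elements g_1 = x_1 + x_2**2 + x_2 + 1, g_2 = x_2**4 + x_2**3 + 2*x_2**2 + 3*x_3, g_3 = x_2*x_3 + 2*x_2 - 3*x_3**2 + 2*x_3 + 2, g_4 = x_3**3 - 3*x_3**2 + x_3 + 1.

Reduce p = 3*x_2*x_3 - x_2 - 2*x_3**2 - x_3 - 1 modulo G:
  leading term x_2*x_3: subtract (3)·g_3 from 3*x_2*x_3 - x_2 - 2*x_3**2 - x_3 - 1 → 0
  normal form = 0.
Since the normal form is 0, p ∈ I.

Ideal membership is decidable via reduction modulo a Gröbner basis.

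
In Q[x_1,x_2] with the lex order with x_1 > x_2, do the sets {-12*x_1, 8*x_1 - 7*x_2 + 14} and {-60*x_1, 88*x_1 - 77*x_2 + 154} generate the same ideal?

Yes, the ideals are equal.

For a fixed monomial order, each ideal has a unique reduced Gröbner basis; comparing bases decides equality.
Buchberger on the first generating set:
f_1 = -12*x_1, LT = x_1.
f_2 = 8*x_1 - 7*x_2 + 14, LT = x_1.

S(f_1,f_2): lcm = x_1. S = 7/8*x_2 - 7/4.
  leading term x_2: no divisor's leading term divides it; move 7/8*x_2 to the remainder.
  leading term 1: no divisor's leading term divides it; move -7/4 to the remainder.
  remainder 7/8*x_2 - 7/4 ≠ 0; add g_3 = 7/8*x_2 - 7/4 to the basis.

The other S-polynomials (S(f_1,g_3), S(f_2,g_3)) all reduce to 0 modulo the current basis, so we have a Gröbner basis.
Inter-reduce: drop elements whose leading term is divisible by another's, tail-reduce, and make monic.
Reduced Gröbner basis: {x_1, x_2 - 2}.

Buchberger on the second generating set:
h_1 = -60*x_1, LT = x_1.
h_2 = 88*x_1 - 77*x_2 + 154, LT = x_1.

S(h_1,h_2): lcm = x_1. S = 7/8*x_2 - 7/4.
  leading term x_2: no divisor's leading term divides it; move 7/8*x_2 to the remainder.
  leading term 1: no divisor's leading term divides it; move -7/4 to the remainder.
  remainder 7/8*x_2 - 7/4 ≠ 0; add k_3 = 7/8*x_2 - 7/4 to the basis.

The other S-polynomials (S(h_1,k_3), S(h_2,k_3)) all reduce to 0 modulo the current basis, so we have a Gröbner basis.
Inter-reduce: drop elements whose leading term is divisible by another's, tail-reduce, and make monic.
Reduced Gröbner basis: {x_1, x_2 - 2}.

Same reduced basis, so the two generating sets span the same ideal.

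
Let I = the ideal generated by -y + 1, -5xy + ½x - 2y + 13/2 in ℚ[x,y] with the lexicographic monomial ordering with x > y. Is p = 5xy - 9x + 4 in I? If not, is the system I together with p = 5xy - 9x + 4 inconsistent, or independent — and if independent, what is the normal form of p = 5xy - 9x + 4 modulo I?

5xy - 9x + 4 lies in I (it reduces to 0).

First compute the reduced Gröbner basis of I by Buchberger's algorithm.
f_1 = -y + 1, LT = y.
f_2 = -5xy + ½x - 2y + 13/2, LT = xy.

S(f_1,f_2): lcm = xy. S = -9/10x - ⅖y + 13/10.
  leading term x: no divisor's leading term divides it; move -9/10x to the remainder.
  leading term y: subtract (⅖)·f_1 from -⅖y + 13/10 → 9/10
  leading term 1: no divisor's leading term divides it; move 9/10 to the remainder.
  remainder -9/10x + 9/10 ≠ 0; add h_3 = -9/10x + 9/10 to the basis.

S(f_1,h_3): leading monomials are coprime, so the S-polynomial reduces to 0 (Buchberger's first criterion).
S(f_2,h_3): lcm = xy. S = -1/10x + 7/5y - 13/10.
  leading term x: subtract (1/9)·h_3 from -1/10x + 7/5y - 13/10 → 7/5y - 7/5
  leading term y: subtract (-7/5)·f_1 from 7/5y - 7/5 → 0
  remainder 0.

Every S-polynomial of the final basis reduces to 0, so we have a Gröbner basis.
Inter-reduce: drop elements whose leading term is divisible by another's, tail-reduce, and make monic.
Reduced Gröbner basis: {x - 1, y - 1}.
Label its elements g_1 = x - 1, g_2 = y - 1.

Reduce p = 5xy - 9x + 4 modulo G:
  leading term xy: subtract (5y)·g_1 from 5xy - 9x + 4 → -9x + 5y + 4
  leading term x: subtract (-9)·g_1 from -9x + 5y + 4 → 5y - 5
  leading term y: subtract (5)·g_2 from 5y - 5 → 0
  normal form = 0.
Since the normal form is 0, p ∈ I.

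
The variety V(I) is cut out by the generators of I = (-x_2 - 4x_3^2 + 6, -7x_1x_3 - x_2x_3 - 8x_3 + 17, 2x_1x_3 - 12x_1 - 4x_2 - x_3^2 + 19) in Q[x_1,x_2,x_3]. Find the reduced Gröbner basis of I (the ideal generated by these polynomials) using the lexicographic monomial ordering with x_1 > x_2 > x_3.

G = {x_1 - 2/21x_3^3 - 5/4x_3^2 + 1/3x_3 + 1/84, x_2 + 4x_3^2 - 6, x_3^4 + 57/8x_3^3 - 7/2x_3^2 + 167/8x_3 - 51/2}

f_1 = -x_2 - 4x_3^2 + 6, LT = x_2.
f_2 = -7x_1x_3 - x_2x_3 - 8x_3 + 17, LT = x_1x_3.
f_3 = 2x_1x_3 - 12x_1 - 4x_2 - x_3^2 + 19, LT = x_1x_3.

S(f_1,f_2): leading monomials are coprime, so the S-polynomial reduces to 0 (Buchberger's first criterion).
S(f_1,f_3): leading monomials are coprime, so the S-polynomial reduces to 0 (Buchberger's first criterion).
S(f_2,f_3): lcm = x_1x_3. S = 6x_1 + 1/7x_2x_3 + 2x_2 + 1/2x_3^2 + 8/7x_3 - 167/14.
  leading term x_1: no divisor's leading term divides it; move 6x_1 to the remainder.
  leading term x_2x_3: subtract (-1/7x_3)·f_1 from 1/7x_2x_3 + 2x_2 + 1/2x_3^2 + 8/7x_3 - 167/14 → 2x_2 - 4/7x_3^3 + 1/2x_3^2 + 2x_3 - 167/14
  leading term x_2: subtract (-2)·f_1 from 2x_2 - 4/7x_3^3 + 1/2x_3^2 + 2x_3 - 167/14 → -4/7x_3^3 - 15/2x_3^2 + 2x_3 + 1/14
  leading term x_3^3: no divisor's leading term divides it; move -4/7x_3^3 to the remainder.
  leading term x_3^2: no divisor's leading term divides it; move -15/2x_3^2 to the remainder.
  leading term x_3: no divisor's leading term divides it; move 2x_3 to the remainder.
  leading term 1: no divisor's leading term divides it; move 1/14 to the remainder.
  remainder 6x_1 - 4/7x_3^3 - 15/2x_3^2 + 2x_3 + 1/14 ≠ 0; add g_4 = 6x_1 - 4/7x_3^3 - 15/2x_3^2 + 2x_3 + 1/14 to the basis.

S(f_1,g_4): leading monomials are coprime, so the S-polynomial reduces to 0 (Buchberger's first criterion).
S(f_2,g_4): lcm = x_1x_3. S = 1/7x_2x_3 + 2/21x_3^4 + 5/4x_3^3 - 1/3x_3^2 + 95/84x_3 - 17/7.
  leading term x_2x_3: subtract (-1/7x_3)·f_1 from 1/7x_2x_3 + 2/21x_3^4 + 5/4x_3^3 - 1/3x_3^2 + 95/84x_3 - 17/7 → 2/21x_3^4 + 19/28x_3^3 - 1/3x_3^2 + 167/84x_3 - 17/7
  leading term x_3^4: no divisor's leading term divides it; move 2/21x_3^4 to the remainder.
  leading term x_3^3: no divisor's leading term divides it; move 19/28x_3^3 to the remainder.
  leading term x_3^2: no divisor's leading term divides it; move -1/3x_3^2 to the remainder.
  leading term x_3: no divisor's leading term divides it; move 167/84x_3 to the remainder.
  leading term 1: no divisor's leading term divides it; move -17/7 to the remainder.
  remainder 2/21x_3^4 + 19/28x_3^3 - 1/3x_3^2 + 167/84x_3 - 17/7 ≠ 0; add g_5 = 2/21x_3^4 + 19/28x_3^3 - 1/3x_3^2 + 167/84x_3 - 17/7 to the basis.

S(f_3,g_4): lcm = x_1x_3. S = -6x_1 - 2x_2 + 2/21x_3^4 + 5/4x_3^3 - 5/6x_3^2 - 1/84x_3 + 19/2.
  leading term x_1: subtract (-1)·g_4 from -6x_1 - 2x_2 + 2/21x_3^4 + 5/4x_3^3 - 5/6x_3^2 - 1/84x_3 + 19/2 → -2x_2 + 2/21x_3^4 + 19/28x_3^3 - 25/3x_3^2 + 167/84x_3 + 67/7
  leading term x_2: subtract (2)·f_1 from -2x_2 + 2/21x_3^4 + 19/28x_3^3 - 25/3x_3^2 + 167/84x_3 + 67/7 → 2/21x_3^4 + 19/28x_3^3 - 1/3x_3^2 + 167/84x_3 - 17/7
  leading term x_3^4: subtract (1)·g_5 from 2/21x_3^4 + 19/28x_3^3 - 1/3x_3^2 + 167/84x_3 - 17/7 → 0
  remainder 0.

S(f_1,g_5): leading monomials are coprime, so the S-polynomial reduces to 0 (Buchberger's first criterion).
S(f_2,g_5): lcm = x_1x_3^4. S = -57/8x_1x_3^3 + 7/2x_1x_3^2 - 167/8x_1x_3 + 51/2x_1 + 1/7x_2x_3^4 + 8/7x_3^4 - 17/7x_3^3.
  leading term x_1x_3^3: subtract (57/56x_3^2)·f_2 from -57/8x_1x_3^3 + 7/2x_1x_3^2 - 167/8x_1x_3 + 51/2x_1 + 1/7x_2x_3^4 + 8/7x_3^4 - 17/7x_3^3 → 7/2x_1x_3^2 - 167/8x_1x_3 + 51/2x_1 + 1/7x_2x_3^4 + 57/56x_2x_3^3 + 8/7x_3^4 + 40/7x_3^3 - 969/56x_3^2
  leading term x_1x_3^2: subtract (-1/2x_3)·f_2 from 7/2x_1x_3^2 - 167/8x_1x_3 + 51/2x_1 + 1/7x_2x_3^4 + 57/56x_2x_3^3 + 8/7x_3^4 + 40/7x_3^3 - 969/56x_3^2 → -167/8x_1x_3 + 51/2x_1 + 1/7x_2x_3^4 + 57/56x_2x_3^3 - 1/2x_2x_3^2 + 8/7x_3^4 + 40/7x_3^3 - 1193/56x_3^2 + 17/2x_3
  leading term x_1x_3: subtract (167/56)·f_2 from -167/8x_1x_3 + 51/2x_1 + 1/7x_2x_3^4 + 57/56x_2x_3^3 - 1/2x_2x_3^2 + 8/7x_3^4 + 40/7x_3^3 - 1193/56x_3^2 + 17/2x_3 → 51/2x_1 + 1/7x_2x_3^4 + 57/56x_2x_3^3 - 1/2x_2x_3^2 + 167/56x_2x_3 + 8/7x_3^4 + 40/7x_3^3 - 1193/56x_3^2 + 453/14x_3 - 2839/56
  leading term x_1: subtract (17/4)·g_4 from 51/2x_1 + 1/7x_2x_3^4 + 57/56x_2x_3^3 - 1/2x_2x_3^2 + 167/56x_2x_3 + 8/7x_3^4 + 40/7x_3^3 - 1193/56x_3^2 + 453/14x_3 - 2839/56 → 1/7x_2x_3^4 + 57/56x_2x_3^3 - 1/2x_2x_3^2 + 167/56x_2x_3 + 8/7x_3^4 + 57/7x_3^3 + 74/7x_3^2 + 167/7x_3 - 51
  leading term x_2x_3^4: subtract (-1/7x_3^4)·f_1 from 1/7x_2x_3^4 + 57/56x_2x_3^3 - 1/2x_2x_3^2 + 167/56x_2x_3 + 8/7x_3^4 + 57/7x_3^3 + 74/7x_3^2 + 167/7x_3 - 51 → 57/56x_2x_3^3 - 1/2x_2x_3^2 + 167/56x_2x_3 - 4/7x_3^6 + 2x_3^4 + 57/7x_3^3 + 74/7x_3^2 + 167/7x_3 - 51
  leading term x_2x_3^3: subtract (-57/56x_3^3)·f_1 from 57/56x_2x_3^3 - 1/2x_2x_3^2 + 167/56x_2x_3 - 4/7x_3^6 + 2x_3^4 + 57/7x_3^3 + 74/7x_3^2 + 167/7x_3 - 51 → -1/2x_2x_3^2 + 167/56x_2x_3 - 4/7x_3^6 - 57/14x_3^5 + 2x_3^4 + 57/4x_3^3 + 74/7x_3^2 + 167/7x_3 - 51
  leading term x_2x_3^2: subtract (1/2x_3^2)·f_1 from -1/2x_2x_3^2 + 167/56x_2x_3 - 4/7x_3^6 - 57/14x_3^5 + 2x_3^4 + 57/4x_3^3 + 74/7x_3^2 + 167/7x_3 - 51 → 167/56x_2x_3 - 4/7x_3^6 - 57/14x_3^5 + 4x_3^4 + 57/4x_3^3 + 53/7x_3^2 + 167/7x_3 - 51
  leading term x_2x_3: subtract (-167/56x_3)·f_1 from 167/56x_2x_3 - 4/7x_3^6 - 57/14x_3^5 + 4x_3^4 + 57/4x_3^3 + 53/7x_3^2 + 167/7x_3 - 51 → -4/7x_3^6 - 57/14x_3^5 + 4x_3^4 + 65/28x_3^3 + 53/7x_3^2 + 167/4x_3 - 51
  leading term x_3^6: subtract (-6x_3^2)·g_5 from -4/7x_3^6 - 57/14x_3^5 + 4x_3^4 + 65/28x_3^3 + 53/7x_3^2 + 167/4x_3 - 51 → 2x_3^4 + 57/4x_3^3 - 7x_3^2 + 167/4x_3 - 51
  leading term x_3^4: subtract (21)·g_5 from 2x_3^4 + 57/4x_3^3 - 7x_3^2 + 167/4x_3 - 51 → 0
  remainder 0.

S(f_3,g_5): lcm = x_1x_3^4. S = -105/8x_1x_3^3 + 7/2x_1x_3^2 - 167/8x_1x_3 + 51/2x_1 - 2x_2x_3^3 - 1/2x_3^5 + 19/2x_3^3.
  leading term x_1x_3^3: subtract (15/8x_3^2)·f_2 from -105/8x_1x_3^3 + 7/2x_1x_3^2 - 167/8x_1x_3 + 51/2x_1 - 2x_2x_3^3 - 1/2x_3^5 + 19/2x_3^3 → 7/2x_1x_3^2 - 167/8x_1x_3 + 51/2x_1 - 1/8x_2x_3^3 - 1/2x_3^5 + 49/2x_3^3 - 255/8x_3^2
  leading term x_1x_3^2: subtract (-1/2x_3)·f_2 from 7/2x_1x_3^2 - 167/8x_1x_3 + 51/2x_1 - 1/8x_2x_3^3 - 1/2x_3^5 + 49/2x_3^3 - 255/8x_3^2 → -167/8x_1x_3 + 51/2x_1 - 1/8x_2x_3^3 - 1/2x_2x_3^2 - 1/2x_3^5 + 49/2x_3^3 - 287/8x_3^2 + 17/2x_3
  leading term x_1x_3: subtract (167/56)·f_2 from -167/8x_1x_3 + 51/2x_1 - 1/8x_2x_3^3 - 1/2x_2x_3^2 - 1/2x_3^5 + 49/2x_3^3 - 287/8x_3^2 + 17/2x_3 → 51/2x_1 - 1/8x_2x_3^3 - 1/2x_2x_3^2 + 167/56x_2x_3 - 1/2x_3^5 + 49/2x_3^3 - 287/8x_3^2 + 453/14x_3 - 2839/56
  leading term x_1: subtract (17/4)·g_4 from 51/2x_1 - 1/8x_2x_3^3 - 1/2x_2x_3^2 + 167/56x_2x_3 - 1/2x_3^5 + 49/2x_3^3 - 287/8x_3^2 + 453/14x_3 - 2839/56 → -1/8x_2x_3^3 - 1/2x_2x_3^2 + 167/56x_2x_3 - 1/2x_3^5 + 377/14x_3^3 - 4x_3^2 + 167/7x_3 - 51
  leading term x_2x_3^3: subtract (1/8x_3^3)·f_1 from -1/8x_2x_3^3 - 1/2x_2x_3^2 + 167/56x_2x_3 - 1/2x_3^5 + 377/14x_3^3 - 4x_3^2 + 167/7x_3 - 51 → -1/2x_2x_3^2 + 167/56x_2x_3 + 733/28x_3^3 - 4x_3^2 + 167/7x_3 - 51
  leading term x_2x_3^2: subtract (1/2x_3^2)·f_1 from -1/2x_2x_3^2 + 167/56x_2x_3 + 733/28x_3^3 - 4x_3^2 + 167/7x_3 - 51 → 167/56x_2x_3 + 2x_3^4 + 733/28x_3^3 - 7x_3^2 + 167/7x_3 - 51
  leading term x_2x_3: subtract (-167/56x_3)·f_1 from 167/56x_2x_3 + 2x_3^4 + 733/28x_3^3 - 7x_3^2 + 167/7x_3 - 51 → 2x_3^4 + 57/4x_3^3 - 7x_3^2 + 167/4x_3 - 51
  leading term x_3^4: subtract (21)·g_5 from 2x_3^4 + 57/4x_3^3 - 7x_3^2 + 167/4x_3 - 51 → 0
  remainder 0.

S(g_4,g_5): leading monomials are coprime, so the S-polynomial reduces to 0 (Buchberger's first criterion).
Every S-polynomial of the final basis reduces to 0, so we have a Gröbner basis.
Inter-reduce: drop elements whose leading term is divisible by another's, tail-reduce, and make monic.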